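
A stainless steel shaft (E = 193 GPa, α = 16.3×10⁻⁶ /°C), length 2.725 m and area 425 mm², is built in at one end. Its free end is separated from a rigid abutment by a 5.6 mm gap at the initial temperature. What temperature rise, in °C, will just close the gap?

Contact occurs when the free expansion equals the gap: αΔT L = 5.6 mm.
So ΔT = g/(αL) = 5.6/(16.3×10⁻⁶ × 2725) = 126.1 °C.

ΔT ≈ 126 °C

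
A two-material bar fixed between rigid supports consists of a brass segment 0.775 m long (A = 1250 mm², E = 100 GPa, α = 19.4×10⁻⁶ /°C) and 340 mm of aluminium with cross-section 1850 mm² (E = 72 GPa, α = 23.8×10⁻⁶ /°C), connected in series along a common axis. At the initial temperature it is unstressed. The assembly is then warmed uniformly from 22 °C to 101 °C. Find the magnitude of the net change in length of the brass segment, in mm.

With the walls removed the bar would change length by δ_free = Σ αᵢΔT Lᵢ = 19.4×10⁻⁶×79×775 + 23.8×10⁻⁶×79×340 = 1.827 mm.
The walls prevent any net length change, so an axial force P (same in every segment) develops. Compatibility: P · Σ Lᵢ/(AᵢEᵢ) = δ_free.
Σ Lᵢ/(AᵢEᵢ) = 775/(1250×100×10³) + 340/(1850×72×10³) = 8.753×10⁻⁶ mm/N.
Hence P = δ_free / Σ(L/AE) = 1.827/8.753×10⁻⁶ = 208.7 kN (compressive).
For the brass segment, free thermal change = 19.4×10⁻⁶×79×775 = 1.188 mm and elastic change from P = 208700×775/(1250×100×10³) = 1.294 mm; these oppose, so the net change is 0.106 mm (segment shortens).

|ΔL| ≈ 0.106 mm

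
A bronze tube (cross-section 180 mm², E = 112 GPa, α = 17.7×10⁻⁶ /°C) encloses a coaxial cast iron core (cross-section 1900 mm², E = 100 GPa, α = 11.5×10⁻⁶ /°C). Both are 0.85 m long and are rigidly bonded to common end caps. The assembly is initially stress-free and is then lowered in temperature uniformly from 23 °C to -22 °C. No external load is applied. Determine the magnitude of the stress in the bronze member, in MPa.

σ ≈ 28.3 MPa (tensile)

The bronze has the larger α, so on cooling it would change length more than the cast iron if both were free. The rigid plates force a common final length, so the bronze is put into tension and the cast iron into compression, with equal and opposite forces P (no external load).
Setting the final lengths equal and cancelling L: (α₁ − α₂)ΔT = P/(A₁E₁) + P/(A₂E₂).
|α₁ − α₂|·ΔT = 6.2×10⁻⁶ × 45 = 0.000279.
1/(A₁E₁) + 1/(A₂E₂) = 1/(180×112×10³) + 1/(1900×100×10³) = 5.487×10⁻⁸ N⁻¹.
P = 0.000279 / 5.487×10⁻⁸ = 5085 N = 5.085 kN.
σ_{bronze} = P/A₁ = 5085/180 = 28.25 MPa, tensile.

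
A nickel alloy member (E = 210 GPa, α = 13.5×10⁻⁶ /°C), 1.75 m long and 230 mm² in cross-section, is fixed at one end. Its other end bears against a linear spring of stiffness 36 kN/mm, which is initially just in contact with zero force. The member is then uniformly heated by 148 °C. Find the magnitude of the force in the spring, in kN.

P ≈ 54.6 kN

The unrestrained thermal change is αΔT L = 13.5×10⁻⁶ × 148 × 1750 = 3.496 mm.
Let P be the compressive force at the spring. The member shortens elastically by PL/(AE) and the spring compresses by P/k; together these equal δ_free.
So P = δ_free / [L/(AE) + 1/k] = 3.496 / [ 1750/(230×210×10³) + 1/(36×10³) ].
P = 3.496 / 6.401×10⁻⁵ = 54620 N.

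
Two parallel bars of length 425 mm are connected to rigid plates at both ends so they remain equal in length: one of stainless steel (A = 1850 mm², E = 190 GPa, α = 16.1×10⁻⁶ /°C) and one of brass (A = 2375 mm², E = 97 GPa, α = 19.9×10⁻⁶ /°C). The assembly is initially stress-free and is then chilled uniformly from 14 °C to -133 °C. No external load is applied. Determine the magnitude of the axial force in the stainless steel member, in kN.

The brass has the larger α, so on cooling it would change length more than the stainless steel if both were free. The rigid plates force a common final length, so the brass is put into tension and the stainless steel into compression, with equal and opposite forces P (no external load).
Compatibility of the two members (thermal + elastic change equal): (α₁ − α₂)ΔT = P·[1/(A₁E₁) + 1/(A₂E₂)].
|α₁ − α₂|·ΔT = 3.8×10⁻⁶ × 147 = 0.0005586.
1/(A₁E₁) + 1/(A₂E₂) = 1/(1850×190×10³) + 1/(2375×97×10³) = 7.186×10⁻⁹ N⁻¹.
P = 0.0005586 / 7.186×10⁻⁹ = 77740 N = 77.74 kN.

P ≈ 77.7 kN (compressive in the stainless steel)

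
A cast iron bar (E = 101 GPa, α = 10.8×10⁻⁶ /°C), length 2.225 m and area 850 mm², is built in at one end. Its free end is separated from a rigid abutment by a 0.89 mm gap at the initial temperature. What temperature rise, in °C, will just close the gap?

Contact occurs when the free expansion equals the gap: αΔT L = 0.89 mm.
So ΔT = g/(αL) = 0.89/(10.8×10⁻⁶ × 2225) = 37.04 °C.

ΔT ≈ 37 °C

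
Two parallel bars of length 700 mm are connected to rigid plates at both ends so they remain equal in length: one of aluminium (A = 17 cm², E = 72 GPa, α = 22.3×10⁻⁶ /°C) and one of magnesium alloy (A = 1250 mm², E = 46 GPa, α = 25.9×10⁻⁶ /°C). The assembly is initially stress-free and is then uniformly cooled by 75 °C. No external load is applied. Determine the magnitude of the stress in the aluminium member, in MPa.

Both members must finish at the same length. With the larger α, the magnesium alloy tends to over-contract; the plates restrain it, putting the magnesium alloy in tension and the aluminium in compression. With no external load the two internal forces are equal and opposite, magnitude P.
Setting the final lengths equal and cancelling L: (α₁ − α₂)ΔT = P/(A₁E₁) + P/(A₂E₂).
|α₁ − α₂|·ΔT = 3.6×10⁻⁶ × 75 = 0.00027.
1/(A₁E₁) + 1/(A₂E₂) = 1/(1700×72×10³) + 1/(1250×46×10³) = 2.556×10⁻⁸ N⁻¹.
P = 0.00027 / 2.556×10⁻⁸ = 10560 N = 10.56 kN.
σ_{aluminium} = P/A₁ = 10560/1700 = 6.213 MPa, compressive.

σ ≈ 6.21 MPa (compressive)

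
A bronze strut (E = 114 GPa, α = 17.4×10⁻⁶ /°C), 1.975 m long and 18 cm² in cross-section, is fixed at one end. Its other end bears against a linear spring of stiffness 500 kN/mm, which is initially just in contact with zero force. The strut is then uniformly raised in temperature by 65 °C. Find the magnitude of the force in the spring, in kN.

P ≈ 192 kN

The unrestrained thermal change is αΔT L = 17.4×10⁻⁶ × 65 × 1975 = 2.234 mm.
Let P be the compressive force at the spring. The strut shortens elastically by PL/(AE) and the spring compresses by P/k; together these equal δ_free.
P [ L/(AE) + 1/k ] = δ_free → P [ 1975/(1800×114×10³) + 1/(500×10³) ] = 2.234.
P = 2.234 / 1.162×10⁻⁵ = 192200 N.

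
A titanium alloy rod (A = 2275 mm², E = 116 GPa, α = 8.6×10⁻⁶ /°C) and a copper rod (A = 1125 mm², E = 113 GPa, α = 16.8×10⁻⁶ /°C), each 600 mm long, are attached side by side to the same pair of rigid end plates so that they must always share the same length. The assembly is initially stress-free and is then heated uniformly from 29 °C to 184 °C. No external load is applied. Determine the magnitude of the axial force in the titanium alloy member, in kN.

P ≈ 109 kN (tensile in the titanium alloy)

Equilibrium of a rigid end plate with no external load gives equal and opposite internal forces ±P in the two members. Since α_{copper} > α_{titanium alloy}, heating drives the copper into compression and the titanium alloy into tension.
Setting the final lengths equal and cancelling L: (α₁ − α₂)ΔT = P/(A₁E₁) + P/(A₂E₂).
|α₁ − α₂|·ΔT = 8.2×10⁻⁶ × 155 = 0.001271.
1/(A₁E₁) + 1/(A₂E₂) = 1/(2275×116×10³) + 1/(1125×113×10³) = 1.166×10⁻⁸ N⁻¹.
So P = 0.001271 / 1.166×10⁻⁸ = 109 kN.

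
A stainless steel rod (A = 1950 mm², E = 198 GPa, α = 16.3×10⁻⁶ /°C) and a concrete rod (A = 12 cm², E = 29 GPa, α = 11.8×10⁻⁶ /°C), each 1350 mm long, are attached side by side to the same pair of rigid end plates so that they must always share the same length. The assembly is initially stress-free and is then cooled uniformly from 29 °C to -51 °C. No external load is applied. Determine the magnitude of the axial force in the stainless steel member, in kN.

Both members must finish at the same length. With the larger α, the stainless steel tends to over-contract; the plates restrain it, putting the stainless steel in tension and the concrete in compression. With no external load the two internal forces are equal and opposite, magnitude P.
Equating the net (thermal + elastic) strains gives |α₁ − α₂|·ΔT = P·[1/(A₁E₁) + 1/(A₂E₂)].
|α₁ − α₂|·ΔT = 4.5×10⁻⁶ × 80 = 0.00036.
1/(A₁E₁) + 1/(A₂E₂) = 1/(1950×198×10³) + 1/(1200×29×10³) = 3.133×10⁻⁸ N⁻¹.
P = 0.00036 / 3.133×10⁻⁸ = 11490 N = 11.49 kN.

P ≈ 11.5 kN (tensile in the stainless steel)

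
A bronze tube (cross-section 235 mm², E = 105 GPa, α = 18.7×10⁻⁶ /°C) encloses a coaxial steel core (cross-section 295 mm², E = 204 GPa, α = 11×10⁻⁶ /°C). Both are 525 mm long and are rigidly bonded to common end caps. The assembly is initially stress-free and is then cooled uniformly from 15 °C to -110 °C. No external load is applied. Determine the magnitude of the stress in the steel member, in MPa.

σ ≈ 57.1 MPa (compressive)

Both members must finish at the same length. With the larger α, the bronze tends to over-contract; the plates restrain it, putting the bronze in tension and the steel in compression. With no external load the two internal forces are equal and opposite, magnitude P.
Compatibility of the two members (thermal + elastic change equal): (α₁ − α₂)ΔT = P·[1/(A₁E₁) + 1/(A₂E₂)].
|α₁ − α₂|·ΔT = 7.7×10⁻⁶ × 125 = 0.0009625.
1/(A₁E₁) + 1/(A₂E₂) = 1/(235×105×10³) + 1/(295×204×10³) = 5.714×10⁻⁸ N⁻¹.
P = 0.0009625 / 5.714×10⁻⁸ = 16840 N = 16.84 kN.
σ_{steel} = P/A₂ = 16840/295 = 57.1 MPa, compressive.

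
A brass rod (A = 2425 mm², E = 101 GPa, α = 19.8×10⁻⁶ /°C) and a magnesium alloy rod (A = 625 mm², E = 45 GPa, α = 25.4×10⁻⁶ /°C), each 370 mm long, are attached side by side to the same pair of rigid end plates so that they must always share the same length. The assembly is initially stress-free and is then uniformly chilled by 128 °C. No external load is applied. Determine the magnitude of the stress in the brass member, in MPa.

σ ≈ 7.46 MPa (compressive)

Both members must finish at the same length. With the larger α, the magnesium alloy tends to over-contract; the plates restrain it, putting the magnesium alloy in tension and the brass in compression. With no external load the two internal forces are equal and opposite, magnitude P.
Compatibility of the two members (thermal + elastic change equal): (α₁ − α₂)ΔT = P·[1/(A₁E₁) + 1/(A₂E₂)].
|α₁ − α₂|·ΔT = 5.6×10⁻⁶ × 128 = 0.0007168.
1/(A₁E₁) + 1/(A₂E₂) = 1/(2425×101×10³) + 1/(625×45×10³) = 3.964×10⁻⁸ N⁻¹.
P = 0.0007168 / 3.964×10⁻⁸ = 18080 N = 18.08 kN.
σ_{brass} = P/A₁ = 18080/2425 = 7.457 MPa, compressive.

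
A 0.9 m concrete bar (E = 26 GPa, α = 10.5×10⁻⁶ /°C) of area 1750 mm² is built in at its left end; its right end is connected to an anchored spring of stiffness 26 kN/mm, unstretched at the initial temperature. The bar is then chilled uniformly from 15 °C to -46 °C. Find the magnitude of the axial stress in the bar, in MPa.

σ ≈ 5.66 MPa (tensile)

If the spring were absent the bar would shorten by αΔT L = 10.5×10⁻⁶ × 61 × 900 = 0.5765 mm.
With a force P in the spring, the elastic change of the bar is PL/(AE) and that of the spring is P/k; compatibility requires their sum to equal δ_free.
P [ L/(AE) + 1/k ] = δ_free → P [ 900/(1750×26×10³) + 1/(26×10³) ] = 0.5765.
P = 0.5765 / 5.824×10⁻⁵ = 9898 N.
σ = P/A = 9898/1750 = 5.656 MPa.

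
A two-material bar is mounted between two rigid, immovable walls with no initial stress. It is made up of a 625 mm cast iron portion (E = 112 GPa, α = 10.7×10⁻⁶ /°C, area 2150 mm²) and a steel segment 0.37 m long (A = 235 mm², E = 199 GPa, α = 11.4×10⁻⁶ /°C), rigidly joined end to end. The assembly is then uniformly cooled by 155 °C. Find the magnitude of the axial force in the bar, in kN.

P ≈ 161 kN (tensile)

If the supports were absent, the total length change would be Σ αᵢΔT Lᵢ = 10.7×10⁻⁶×155×625 + 11.4×10⁻⁶×155×370 = 1.69 mm.
Since the ends are fixed, an axial force P builds up, equal in every segment, with P · Σ Lᵢ/(AᵢEᵢ) = δ_free.
The series flexibility is Σ Lᵢ/(AᵢEᵢ) = 625/(2150×112×10³) + 370/(235×199×10³) = 1.051×10⁻⁵ mm/N.
P = 1.69 / 1.051×10⁻⁵ = 160900 N = 160.9 kN, tensile.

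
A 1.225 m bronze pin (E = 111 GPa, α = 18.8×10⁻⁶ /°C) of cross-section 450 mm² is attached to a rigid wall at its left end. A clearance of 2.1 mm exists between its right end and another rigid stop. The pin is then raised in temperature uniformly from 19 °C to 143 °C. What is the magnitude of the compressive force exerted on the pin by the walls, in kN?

P ≈ 30.8 kN

Free thermal elongation = αΔT L = 18.8×10⁻⁶ × 124 × 1225 = 2.856 mm.
After closing the 2.1 mm clearance, 2.856 − 2.1 = 0.7557 mm of expansion remains to be suppressed by the wall.
That suppressed elongation corresponds to σ = E·Δ/L = 111×10³ × 0.7557/1225 = 68.48 MPa.
Force on the wall = σA = 68.48 × 450 mm² = 30.81 kN.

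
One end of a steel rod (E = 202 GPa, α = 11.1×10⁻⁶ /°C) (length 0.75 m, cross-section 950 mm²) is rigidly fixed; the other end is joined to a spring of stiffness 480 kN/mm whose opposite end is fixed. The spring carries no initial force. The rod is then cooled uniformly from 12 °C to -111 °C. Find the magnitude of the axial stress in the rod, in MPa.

σ ≈ 180 MPa (tensile)

If the spring were absent the rod would shorten by αΔT L = 11.1×10⁻⁶ × 123 × 750 = 1.024 mm.
Let P be the tensile force in the spring. The rod extends elastically by PL/(AE) and the spring stretches by P/k; together these equal δ_free.
So P = δ_free / [L/(AE) + 1/k] = 1.024 / [ 750/(950×202×10³) + 1/(480×10³) ].
P = 1.024 / 5.992×10⁻⁶ = 170900 N.
σ = P/A = 170900/950 = 179.9 MPa.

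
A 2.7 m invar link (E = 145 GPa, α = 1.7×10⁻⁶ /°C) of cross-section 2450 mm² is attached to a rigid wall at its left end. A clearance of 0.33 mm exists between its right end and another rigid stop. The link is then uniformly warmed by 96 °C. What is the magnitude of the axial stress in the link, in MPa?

σ ≈ 5.94 MPa (compressive)

If the wall were absent the link would grow by αΔT L = 1.7×10⁻⁶ × 96 × 2700 = 0.4406 mm.
The gap closes (δ_free > 0.33 mm) and the wall then resists a further 0.4406 − 0.33 = 0.1106 mm of expansion.
That suppressed elongation corresponds to σ = E·Δ/L = 145×10³ × 0.1106/2700 = 5.942 MPa.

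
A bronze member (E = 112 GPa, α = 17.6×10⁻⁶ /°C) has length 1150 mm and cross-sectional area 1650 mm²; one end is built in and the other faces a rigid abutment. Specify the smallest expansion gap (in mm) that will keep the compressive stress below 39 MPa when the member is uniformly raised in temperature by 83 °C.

Free expansion if unrestrained: δ_free = αΔT L = 17.6×10⁻⁶ × 83 × 1150 = 1.68 mm.
At the allowable stress the elastic shortening the wall may impose is σL/E = 39 × 1150 / (112×10³) = 0.4004 mm.
The gap must absorb the remainder: g_min = 1.68 − 0.4004 = 1.279 mm.

g ≈ 1.28 mm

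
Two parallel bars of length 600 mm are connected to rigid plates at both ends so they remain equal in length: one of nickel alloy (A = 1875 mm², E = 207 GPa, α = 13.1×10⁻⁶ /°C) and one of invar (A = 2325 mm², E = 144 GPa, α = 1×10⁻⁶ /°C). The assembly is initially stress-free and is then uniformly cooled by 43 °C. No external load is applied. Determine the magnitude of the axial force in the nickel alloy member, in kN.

Equilibrium of a rigid end plate with no external load gives equal and opposite internal forces ±P in the two members. Since α_{nickel alloy} > α_{invar}, cooling drives the nickel alloy into tension and the invar into compression.
Compatibility of the two members (thermal + elastic change equal): (α₁ − α₂)ΔT = P·[1/(A₁E₁) + 1/(A₂E₂)].
|α₁ − α₂|·ΔT = 12.1×10⁻⁶ × 43 = 0.0005203.
1/(A₁E₁) + 1/(A₂E₂) = 1/(1875×207×10³) + 1/(2325×144×10³) = 5.563×10⁻⁹ N⁻¹.
So P = 0.0005203 / 5.563×10⁻⁹ = 93.52 kN.

P ≈ 93.5 kN (tensile in the nickel alloy)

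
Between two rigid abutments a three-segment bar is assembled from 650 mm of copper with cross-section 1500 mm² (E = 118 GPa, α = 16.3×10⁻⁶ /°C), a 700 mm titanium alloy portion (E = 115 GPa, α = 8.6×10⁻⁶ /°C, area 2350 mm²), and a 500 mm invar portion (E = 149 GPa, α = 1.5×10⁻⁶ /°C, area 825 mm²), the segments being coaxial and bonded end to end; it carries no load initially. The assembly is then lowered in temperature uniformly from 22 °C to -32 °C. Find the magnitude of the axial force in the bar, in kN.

If the supports were absent, the total length change would be Σ αᵢΔT Lᵢ = 16.3×10⁻⁶×54×650 + 8.6×10⁻⁶×54×700 + 1.5×10⁻⁶×54×500 = 0.9377 mm.
The rigid supports impose zero overall length change; the single axial force P common to all segments must satisfy P Σ Lᵢ/(AᵢEᵢ) = δ_free.
Σ Lᵢ/(AᵢEᵢ) = 650/(1500×118×10³) + 700/(2350×115×10³) + 500/(825×149×10³) = 1.033×10⁻⁵ mm/N.
So P = 0.9377 / 1.033×10⁻⁵ = 90.78 kN, tensile.

P ≈ 90.8 kN (tensile)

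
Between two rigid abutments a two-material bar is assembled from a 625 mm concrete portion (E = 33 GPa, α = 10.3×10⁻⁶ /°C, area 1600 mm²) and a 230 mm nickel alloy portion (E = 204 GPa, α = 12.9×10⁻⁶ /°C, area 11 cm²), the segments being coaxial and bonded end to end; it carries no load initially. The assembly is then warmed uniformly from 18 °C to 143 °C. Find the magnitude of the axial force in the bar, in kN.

P ≈ 91.4 kN (compressive)

Free thermal expansion of the whole bar: Σ αᵢΔT Lᵢ = 10.3×10⁻⁶×125×625 + 12.9×10⁻⁶×125×230 = 1.176 mm.
The rigid supports impose zero overall length change; the single axial force P common to all segments must satisfy P Σ Lᵢ/(AᵢEᵢ) = δ_free.
Σ Lᵢ/(AᵢEᵢ) = 625/(1600×33×10³) + 230/(1100×204×10³) = 1.286×10⁻⁵ mm/N.
P = 1.176 / 1.286×10⁻⁵ = 91400 N = 91.4 kN, compressive.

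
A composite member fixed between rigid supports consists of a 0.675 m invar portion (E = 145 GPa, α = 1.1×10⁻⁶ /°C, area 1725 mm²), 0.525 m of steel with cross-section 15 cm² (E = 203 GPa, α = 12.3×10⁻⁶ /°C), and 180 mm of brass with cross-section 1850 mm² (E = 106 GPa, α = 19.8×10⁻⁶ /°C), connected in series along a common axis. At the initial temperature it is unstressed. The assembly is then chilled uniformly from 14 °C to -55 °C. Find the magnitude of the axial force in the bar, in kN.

P ≈ 139 kN (tensile)

If the supports were absent, the total length change would be Σ αᵢΔT Lᵢ = 1.1×10⁻⁶×69×675 + 12.3×10⁻⁶×69×525 + 19.8×10⁻⁶×69×180 = 0.7427 mm.
Since the ends are fixed, an axial force P builds up, equal in every segment, with P · Σ Lᵢ/(AᵢEᵢ) = δ_free.
The series flexibility is Σ Lᵢ/(AᵢEᵢ) = 675/(1725×145×10³) + 525/(1500×203×10³) + 180/(1850×106×10³) = 5.341×10⁻⁶ mm/N.
P = 0.7427 / 5.341×10⁻⁶ = 139100 N = 139.1 kN, tensile.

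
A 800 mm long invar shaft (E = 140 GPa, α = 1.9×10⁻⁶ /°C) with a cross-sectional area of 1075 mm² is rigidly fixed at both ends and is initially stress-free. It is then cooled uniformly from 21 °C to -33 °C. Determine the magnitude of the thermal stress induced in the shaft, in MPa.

With length fixed, the mechanical strain must cancel the thermal strain αΔT = 1.9×10⁻⁶ × 54 = 102.6×10⁻⁶.
The stress required to suppress this strain is σ = Eε = 140×10³ × 102.6×10⁻⁶ = 14.36 MPa, tensile since the shaft is trying to contract.

σ ≈ 14.4 MPa (tensile)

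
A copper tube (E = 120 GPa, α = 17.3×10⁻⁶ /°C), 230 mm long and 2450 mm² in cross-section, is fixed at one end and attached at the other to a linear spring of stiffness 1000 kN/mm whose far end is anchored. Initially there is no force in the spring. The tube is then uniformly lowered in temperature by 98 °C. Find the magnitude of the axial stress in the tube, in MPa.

σ ≈ 89.3 MPa (tensile)

Free thermal contraction: δ_free = αΔT L = 17.3×10⁻⁶ × 98 × 230 = 0.3899 mm.
Let P be the tensile force in the spring. The tube extends elastically by PL/(AE) and the spring stretches by P/k; together these equal δ_free.
P [ L/(AE) + 1/k ] = δ_free → P [ 230/(2450×120×10³) + 1/(1000×10³) ] = 0.3899.
P = 0.3899 / 1.782×10⁻⁶ = 218800 N.
σ = P/A = 218800/2450 = 89.3 MPa.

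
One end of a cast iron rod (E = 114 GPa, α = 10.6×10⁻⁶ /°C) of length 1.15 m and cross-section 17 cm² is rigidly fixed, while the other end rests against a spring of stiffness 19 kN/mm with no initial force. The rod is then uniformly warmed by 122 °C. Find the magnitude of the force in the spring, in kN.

The unrestrained thermal change is αΔT L = 10.6×10⁻⁶ × 122 × 1150 = 1.487 mm.
Let P be the compressive force at the spring. The rod shortens elastically by PL/(AE) and the spring compresses by P/k; together these equal δ_free.
So P = δ_free / [L/(AE) + 1/k] = 1.487 / [ 1150/(1700×114×10³) + 1/(19×10³) ].
P = 1.487 / 5.857×10⁻⁵ = 25390 N.

P ≈ 25.4 kN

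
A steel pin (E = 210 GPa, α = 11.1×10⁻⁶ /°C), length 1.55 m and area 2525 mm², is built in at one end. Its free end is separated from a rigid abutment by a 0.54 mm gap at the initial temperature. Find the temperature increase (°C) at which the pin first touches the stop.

Contact occurs when the free expansion equals the gap: αΔT L = 0.54 mm.
ΔT = 0.54 / (11.1×10⁻⁶ × 1550) = 31.39 °C.

ΔT ≈ 31.4 °C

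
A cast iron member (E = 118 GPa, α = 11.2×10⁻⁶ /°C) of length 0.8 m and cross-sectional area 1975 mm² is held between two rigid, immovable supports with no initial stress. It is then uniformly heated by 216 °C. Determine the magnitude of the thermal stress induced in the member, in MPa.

σ ≈ 285 MPa (compressive)

The supports are rigid, so the total axial strain is zero. The restrained thermal strain is ε = αΔT = 11.2×10⁻⁶ × 216 = 2419.2×10⁻⁶.
σ = EαΔT = 118×10³ × 11.2×10⁻⁶ × 216 = 285.5 MPa (compressive; the member is trying to expand).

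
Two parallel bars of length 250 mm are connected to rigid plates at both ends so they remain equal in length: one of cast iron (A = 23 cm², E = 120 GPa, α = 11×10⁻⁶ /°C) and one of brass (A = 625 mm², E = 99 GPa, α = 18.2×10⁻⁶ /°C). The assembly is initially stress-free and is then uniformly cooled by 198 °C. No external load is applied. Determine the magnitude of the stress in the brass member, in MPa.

Both members must finish at the same length. With the larger α, the brass tends to over-contract; the plates restrain it, putting the brass in tension and the cast iron in compression. With no external load the two internal forces are equal and opposite, magnitude P.
Compatibility of the two members (thermal + elastic change equal): (α₁ − α₂)ΔT = P·[1/(A₁E₁) + 1/(A₂E₂)].
|α₁ − α₂|·ΔT = 7.2×10⁻⁶ × 198 = 0.001426.
1/(A₁E₁) + 1/(A₂E₂) = 1/(2300×120×10³) + 1/(625×99×10³) = 1.978×10⁻⁸ N⁻¹.
So P = 0.001426 / 1.978×10⁻⁸ = 72.06 kN.
σ_{brass} = P/A₂ = 72060/625 = 115.3 MPa, tensile.

σ ≈ 115 MPa (tensile)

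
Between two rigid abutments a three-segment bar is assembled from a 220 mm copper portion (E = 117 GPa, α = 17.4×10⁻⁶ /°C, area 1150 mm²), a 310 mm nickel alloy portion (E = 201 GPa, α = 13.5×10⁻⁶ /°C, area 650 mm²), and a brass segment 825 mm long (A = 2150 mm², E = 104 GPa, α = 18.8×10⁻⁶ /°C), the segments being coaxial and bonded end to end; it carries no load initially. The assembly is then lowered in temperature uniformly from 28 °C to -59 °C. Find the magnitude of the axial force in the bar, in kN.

Free thermal contraction of the whole bar: Σ αᵢΔT Lᵢ = 17.4×10⁻⁶×87×220 + 13.5×10⁻⁶×87×310 + 18.8×10⁻⁶×87×825 = 2.047 mm.
The walls prevent any net length change, so an axial force P (same in every segment) develops. Compatibility: P · Σ Lᵢ/(AᵢEᵢ) = δ_free.
The series flexibility is Σ Lᵢ/(AᵢEᵢ) = 220/(1150×117×10³) + 310/(650×201×10³) + 825/(2150×104×10³) = 7.697×10⁻⁶ mm/N.
Hence P = δ_free / Σ(L/AE) = 2.047/7.697×10⁻⁶ = 265.9 kN (tensile).

P ≈ 266 kN (tensile)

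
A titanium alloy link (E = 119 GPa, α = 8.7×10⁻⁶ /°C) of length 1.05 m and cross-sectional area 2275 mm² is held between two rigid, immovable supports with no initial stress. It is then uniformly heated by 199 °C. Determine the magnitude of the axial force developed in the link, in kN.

P ≈ 469 kN (compressive)

With zero net strain, σ = E·αΔT = 119 GPa × 8.7×10⁻⁶ × 199 = 206 MPa.
Axial force P = σA = 206 × 2275 = 468700 N = 468.7 kN, compressive.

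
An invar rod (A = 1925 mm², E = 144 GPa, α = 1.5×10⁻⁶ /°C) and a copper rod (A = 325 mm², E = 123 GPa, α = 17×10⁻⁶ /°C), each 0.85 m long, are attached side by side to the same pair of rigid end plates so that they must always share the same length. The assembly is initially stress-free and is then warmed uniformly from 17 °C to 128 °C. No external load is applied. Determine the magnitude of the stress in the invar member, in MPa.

σ ≈ 31.2 MPa (tensile)

The copper has the larger α, so on heating it would change length more than the invar if both were free. The rigid plates force a common final length, so the copper is put into compression and the invar into tension, with equal and opposite forces P (no external load).
Setting the final lengths equal and cancelling L: (α₁ − α₂)ΔT = P/(A₁E₁) + P/(A₂E₂).
|α₁ − α₂|·ΔT = 15.5×10⁻⁶ × 111 = 0.001721.
1/(A₁E₁) + 1/(A₂E₂) = 1/(1925×144×10³) + 1/(325×123×10³) = 2.862×10⁻⁸ N⁻¹.
P = 0.001721 / 2.862×10⁻⁸ = 60110 N = 60.11 kN.
σ_{invar} = P/A₁ = 60110/1925 = 31.23 MPa, tensile.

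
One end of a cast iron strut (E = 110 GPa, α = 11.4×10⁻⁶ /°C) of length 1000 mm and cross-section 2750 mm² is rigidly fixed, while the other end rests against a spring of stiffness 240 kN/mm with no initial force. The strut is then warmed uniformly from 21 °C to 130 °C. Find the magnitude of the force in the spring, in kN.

If the spring were absent the strut would lengthen by αΔT L = 11.4×10⁻⁶ × 109 × 1000 = 1.243 mm.
With a force P in the spring, the elastic change of the strut is PL/(AE) and that of the spring is P/k; compatibility requires their sum to equal δ_free.
P [ L/(AE) + 1/k ] = δ_free → P [ 1000/(2750×110×10³) + 1/(240×10³) ] = 1.243.
P = 1.243 / 7.472×10⁻⁶ = 166300 N.

P ≈ 166 kN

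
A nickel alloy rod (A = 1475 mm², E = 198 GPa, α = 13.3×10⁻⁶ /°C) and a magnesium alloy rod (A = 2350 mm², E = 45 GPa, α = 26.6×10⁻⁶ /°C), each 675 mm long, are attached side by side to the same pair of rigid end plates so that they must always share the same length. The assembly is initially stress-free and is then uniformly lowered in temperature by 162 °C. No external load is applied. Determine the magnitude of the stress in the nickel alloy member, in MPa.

σ ≈ 113 MPa (compressive)

Equilibrium of a rigid end plate with no external load gives equal and opposite internal forces ±P in the two members. Since α_{magnesium alloy} > α_{nickel alloy}, cooling drives the magnesium alloy into tension and the nickel alloy into compression.
Setting the final lengths equal and cancelling L: (α₁ − α₂)ΔT = P/(A₁E₁) + P/(A₂E₂).
|α₁ − α₂|·ΔT = 13.3×10⁻⁶ × 162 = 0.002155.
1/(A₁E₁) + 1/(A₂E₂) = 1/(1475×198×10³) + 1/(2350×45×10³) = 1.288×10⁻⁸ N⁻¹.
P = 0.002155 / 1.288×10⁻⁸ = 167300 N = 167.3 kN.
σ_{nickel alloy} = P/A₁ = 167300/1475 = 113.4 MPa, compressive.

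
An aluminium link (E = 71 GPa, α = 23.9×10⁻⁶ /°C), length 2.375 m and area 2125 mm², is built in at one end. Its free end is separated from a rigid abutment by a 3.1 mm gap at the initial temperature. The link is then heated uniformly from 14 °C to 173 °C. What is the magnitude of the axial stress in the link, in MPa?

σ ≈ 177 MPa (compressive)

Free thermal elongation = αΔT L = 23.9×10⁻⁶ × 159 × 2375 = 9.025 mm.
This exceeds the 3.1 mm gap, so the wall pushes back. The portion of expansion that must be recovered elastically is δ_free − gap = 9.025 − 3.1 = 5.925 mm.
That suppressed elongation corresponds to σ = E·Δ/L = 71×10³ × 5.925/2375 = 177.1 MPa.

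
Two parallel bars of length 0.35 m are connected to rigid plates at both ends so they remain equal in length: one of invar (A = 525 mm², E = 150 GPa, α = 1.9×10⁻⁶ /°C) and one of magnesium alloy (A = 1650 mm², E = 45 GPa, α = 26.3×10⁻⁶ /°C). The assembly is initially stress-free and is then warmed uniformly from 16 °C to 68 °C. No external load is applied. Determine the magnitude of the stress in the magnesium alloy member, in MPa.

σ ≈ 29.4 MPa (compressive)

The magnesium alloy has the larger α, so on heating it would change length more than the invar if both were free. The rigid plates force a common final length, so the magnesium alloy is put into compression and the invar into tension, with equal and opposite forces P (no external load).
Compatibility of the two members (thermal + elastic change equal): (α₁ − α₂)ΔT = P·[1/(A₁E₁) + 1/(A₂E₂)].
|α₁ − α₂|·ΔT = 24.4×10⁻⁶ × 52 = 0.001269.
1/(A₁E₁) + 1/(A₂E₂) = 1/(525×150×10³) + 1/(1650×45×10³) = 2.617×10⁻⁸ N⁻¹.
P = 0.001269 / 2.617×10⁻⁸ = 48490 N = 48.49 kN.
σ_{magnesium alloy} = P/A₂ = 48490/1650 = 29.39 MPa, compressive.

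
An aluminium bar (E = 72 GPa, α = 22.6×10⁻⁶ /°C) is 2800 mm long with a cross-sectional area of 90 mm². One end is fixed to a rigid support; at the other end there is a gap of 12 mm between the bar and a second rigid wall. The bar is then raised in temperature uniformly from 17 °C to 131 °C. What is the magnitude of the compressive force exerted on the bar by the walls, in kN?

If the wall were absent the bar would grow by αΔT L = 22.6×10⁻⁶ × 114 × 2800 = 7.214 mm.
Since δ_free = 7.21 mm is less than the 12 mm gap, the bar never touches the wall. No axial force develops.

P ≈ 0 kN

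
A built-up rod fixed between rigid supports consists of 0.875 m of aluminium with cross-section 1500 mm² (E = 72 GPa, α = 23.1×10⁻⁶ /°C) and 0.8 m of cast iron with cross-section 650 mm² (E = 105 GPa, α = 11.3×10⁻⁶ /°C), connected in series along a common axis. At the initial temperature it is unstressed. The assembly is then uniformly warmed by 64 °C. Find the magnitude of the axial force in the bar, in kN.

Free thermal expansion of the whole bar: Σ αᵢΔT Lᵢ = 23.1×10⁻⁶×64×875 + 11.3×10⁻⁶×64×800 = 1.872 mm.
The walls prevent any net length change, so an axial force P (same in every segment) develops. Compatibility: P · Σ Lᵢ/(AᵢEᵢ) = δ_free.
Σ Lᵢ/(AᵢEᵢ) = 875/(1500×72×10³) + 800/(650×105×10³) = 1.982×10⁻⁵ mm/N.
P = 1.872 / 1.982×10⁻⁵ = 94440 N = 94.44 kN, compressive.

P ≈ 94.4 kN (compressive)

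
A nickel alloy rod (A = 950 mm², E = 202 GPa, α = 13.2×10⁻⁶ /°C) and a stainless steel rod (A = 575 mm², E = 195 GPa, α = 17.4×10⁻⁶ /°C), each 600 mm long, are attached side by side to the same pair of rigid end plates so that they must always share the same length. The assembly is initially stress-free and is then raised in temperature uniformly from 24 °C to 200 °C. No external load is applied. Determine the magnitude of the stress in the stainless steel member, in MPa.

Equilibrium of a rigid end plate with no external load gives equal and opposite internal forces ±P in the two members. Since α_{stainless steel} > α_{nickel alloy}, heating drives the stainless steel into compression and the nickel alloy into tension.
Equating the net (thermal + elastic) strains gives |α₁ − α₂|·ΔT = P·[1/(A₁E₁) + 1/(A₂E₂)].
|α₁ − α₂|·ΔT = 4.2×10⁻⁶ × 176 = 0.0007392.
1/(A₁E₁) + 1/(A₂E₂) = 1/(950×202×10³) + 1/(575×195×10³) = 1.413×10⁻⁸ N⁻¹.
So P = 0.0007392 / 1.413×10⁻⁸ = 52.32 kN.
σ_{stainless steel} = P/A₂ = 52320/575 = 90.98 MPa, compressive.

σ ≈ 91 MPa (compressive)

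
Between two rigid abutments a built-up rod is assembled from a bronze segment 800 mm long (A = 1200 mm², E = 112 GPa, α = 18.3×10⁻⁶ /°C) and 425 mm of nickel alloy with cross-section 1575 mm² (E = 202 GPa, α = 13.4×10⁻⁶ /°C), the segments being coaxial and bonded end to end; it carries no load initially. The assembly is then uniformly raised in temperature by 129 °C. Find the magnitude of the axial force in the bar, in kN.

P ≈ 360 kN (compressive)

Free thermal expansion of the whole bar: Σ αᵢΔT Lᵢ = 18.3×10⁻⁶×129×800 + 13.4×10⁻⁶×129×425 = 2.623 mm.
The rigid supports impose zero overall length change; the single axial force P common to all segments must satisfy P Σ Lᵢ/(AᵢEᵢ) = δ_free.
The series flexibility is Σ Lᵢ/(AᵢEᵢ) = 800/(1200×112×10³) + 425/(1575×202×10³) = 7.288×10⁻⁶ mm/N.
So P = 2.623 / 7.288×10⁻⁶ = 359.9 kN, compressive.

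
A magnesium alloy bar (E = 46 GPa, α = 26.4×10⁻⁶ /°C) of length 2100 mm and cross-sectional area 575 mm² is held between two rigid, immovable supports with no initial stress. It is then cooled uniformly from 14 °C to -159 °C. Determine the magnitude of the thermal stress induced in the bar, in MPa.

σ ≈ 210 MPa (tensile)

Because both ends are immovable the net strain is zero, and the suppressed thermal strain is αΔT = 26.4×10⁻⁶ × 173 = 4567.2×10⁻⁶.
σ = EαΔT = 46×10³ × 26.4×10⁻⁶ × 173 = 210.1 MPa (tensile; the bar is trying to contract).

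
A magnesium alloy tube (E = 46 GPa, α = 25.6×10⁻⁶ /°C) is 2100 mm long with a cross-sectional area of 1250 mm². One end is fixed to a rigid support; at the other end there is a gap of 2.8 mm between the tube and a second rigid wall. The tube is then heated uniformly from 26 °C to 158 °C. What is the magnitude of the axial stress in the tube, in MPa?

σ ≈ 94.1 MPa (compressive)

Unrestrained expansion: δ_free = αΔT L = 25.6×10⁻⁶ × 132 × 2100 = 7.096 mm.
The gap closes (δ_free > 2.8 mm) and the wall then resists a further 7.096 − 2.8 = 4.296 mm of expansion.
That suppressed elongation corresponds to σ = E·Δ/L = 46×10³ × 4.296/2100 = 94.11 MPa.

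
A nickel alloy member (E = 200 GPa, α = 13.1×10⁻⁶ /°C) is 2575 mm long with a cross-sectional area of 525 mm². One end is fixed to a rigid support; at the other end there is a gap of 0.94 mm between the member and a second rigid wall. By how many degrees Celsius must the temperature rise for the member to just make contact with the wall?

Contact occurs when the free expansion equals the gap: αΔT L = 0.94 mm.
ΔT = 0.94 / (13.1×10⁻⁶ × 2575) = 27.87 °C.

ΔT ≈ 27.9 °C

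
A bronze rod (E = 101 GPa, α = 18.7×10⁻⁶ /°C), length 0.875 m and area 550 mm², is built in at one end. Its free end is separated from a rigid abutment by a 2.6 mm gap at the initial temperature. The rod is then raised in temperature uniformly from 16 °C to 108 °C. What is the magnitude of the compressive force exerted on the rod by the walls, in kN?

P ≈ 0 kN

If the wall were absent the rod would grow by αΔT L = 18.7×10⁻⁶ × 92 × 875 = 1.505 mm.
This is smaller than the 2.6 mm clearance, so the rod expands freely without reaching the stop — the stress is zero.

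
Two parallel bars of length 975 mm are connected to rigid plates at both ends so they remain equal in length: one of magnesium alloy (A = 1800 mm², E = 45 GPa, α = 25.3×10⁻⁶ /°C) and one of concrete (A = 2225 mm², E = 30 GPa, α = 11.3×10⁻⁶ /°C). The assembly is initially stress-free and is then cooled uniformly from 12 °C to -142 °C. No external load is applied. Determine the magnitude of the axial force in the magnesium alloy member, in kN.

The magnesium alloy has the larger α, so on cooling it would change length more than the concrete if both were free. The rigid plates force a common final length, so the magnesium alloy is put into tension and the concrete into compression, with equal and opposite forces P (no external load).
Compatibility of the two members (thermal + elastic change equal): (α₁ − α₂)ΔT = P·[1/(A₁E₁) + 1/(A₂E₂)].
|α₁ − α₂|·ΔT = 14×10⁻⁶ × 154 = 0.002156.
1/(A₁E₁) + 1/(A₂E₂) = 1/(1800×45×10³) + 1/(2225×30×10³) = 2.733×10⁻⁸ N⁻¹.
P = 0.002156 / 2.733×10⁻⁸ = 78900 N = 78.9 kN.

P ≈ 78.9 kN (tensile in the magnesium alloy)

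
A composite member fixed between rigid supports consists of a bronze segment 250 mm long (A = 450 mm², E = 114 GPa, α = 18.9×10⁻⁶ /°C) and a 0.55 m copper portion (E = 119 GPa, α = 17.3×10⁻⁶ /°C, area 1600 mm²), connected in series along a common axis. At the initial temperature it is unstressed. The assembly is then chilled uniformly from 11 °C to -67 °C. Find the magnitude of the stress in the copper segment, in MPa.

Free thermal contraction of the whole bar: Σ αᵢΔT Lᵢ = 18.9×10⁻⁶×78×250 + 17.3×10⁻⁶×78×550 = 1.111 mm.
Since the ends are fixed, an axial force P builds up, equal in every segment, with P · Σ Lᵢ/(AᵢEᵢ) = δ_free.
Σ Lᵢ/(AᵢEᵢ) = 250/(450×114×10³) + 550/(1600×119×10³) = 7.762×10⁻⁶ mm/N.
P = 1.111 / 7.762×10⁻⁶ = 143100 N = 143.1 kN, tensile.
σ_{copper} = P / A = 143100 / 1600 = 89.44 MPa.

σ ≈ 89.4 MPa (tensile)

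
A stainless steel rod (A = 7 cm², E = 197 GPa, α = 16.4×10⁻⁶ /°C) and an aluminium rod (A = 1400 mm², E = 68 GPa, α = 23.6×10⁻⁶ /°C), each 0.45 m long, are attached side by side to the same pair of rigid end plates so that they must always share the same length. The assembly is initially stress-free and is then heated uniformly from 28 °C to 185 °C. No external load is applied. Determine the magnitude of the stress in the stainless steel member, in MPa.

σ ≈ 90.9 MPa (tensile)

Both members must finish at the same length. With the larger α, the aluminium tends to over-expand; the plates restrain it, putting the aluminium in compression and the stainless steel in tension. With no external load the two internal forces are equal and opposite, magnitude P.
Equating the net (thermal + elastic) strains gives |α₁ − α₂|·ΔT = P·[1/(A₁E₁) + 1/(A₂E₂)].
|α₁ − α₂|·ΔT = 7.2×10⁻⁶ × 157 = 0.00113.
1/(A₁E₁) + 1/(A₂E₂) = 1/(700×197×10³) + 1/(1400×68×10³) = 1.776×10⁻⁸ N⁻¹.
P = 0.00113 / 1.776×10⁻⁸ = 63660 N = 63.66 kN.
σ_{stainless steel} = P/A₁ = 63660/700 = 90.95 MPa, tensile.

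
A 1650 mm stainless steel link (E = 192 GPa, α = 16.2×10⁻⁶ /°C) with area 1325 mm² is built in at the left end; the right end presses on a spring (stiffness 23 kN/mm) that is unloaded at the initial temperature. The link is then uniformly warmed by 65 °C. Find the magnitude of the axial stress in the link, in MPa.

If the spring were absent the link would lengthen by αΔT L = 16.2×10⁻⁶ × 65 × 1650 = 1.737 mm.
Let P be the compressive force at the spring. The link shortens elastically by PL/(AE) and the spring compresses by P/k; together these equal δ_free.
So P = δ_free / [L/(AE) + 1/k] = 1.737 / [ 1650/(1325×192×10³) + 1/(23×10³) ].
P = 1.737 / 4.996×10⁻⁵ = 34770 N.
σ = P/A = 34770/1325 = 26.24 MPa.

σ ≈ 26.2 MPa (compressive)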